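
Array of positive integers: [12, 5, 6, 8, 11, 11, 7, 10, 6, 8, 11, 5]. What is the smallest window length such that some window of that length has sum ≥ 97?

add 12: running sum 12 < 97
add 5: running sum 17 < 97
add 6: running sum 23 < 97
add 8: running sum 31 < 97
add 11: running sum 42 < 97
add 11: running sum 53 < 97
add 7: running sum 60 < 97
add 10: running sum 70 < 97
add 6: running sum 76 < 97
add 8: running sum 84 < 97
add 11: running sum 95 < 97
end 11: [12, 5, 6, 8, 11, 11, 7, 10, 6, 8, 11, 5] sum 100, len 12
Shortest qualifying length: 12.

12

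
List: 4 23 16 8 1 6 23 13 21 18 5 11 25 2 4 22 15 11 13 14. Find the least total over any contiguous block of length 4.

Window sums for each of the 17 positions:
[4, 23, 16, 8] → sum 51
[23, 16, 8, 1] → sum 48
[16, 8, 1, 6] → sum 31
[8, 1, 6, 23] → sum 38
[1, 6, 23, 13] → sum 43
[6, 23, 13, 21] → sum 63
[23, 13, 21, 18] → sum 75
[13, 21, 18, 5] → sum 57
[21, 18, 5, 11] → sum 55
[18, 5, 11, 25] → sum 59
[5, 11, 25, 2] → sum 43
[11, 25, 2, 4] → sum 42
[25, 2, 4, 22] → sum 53
[2, 4, 22, 15] → sum 43
[4, 22, 15, 11] → sum 52
[22, 15, 11, 13] → sum 61
[15, 11, 13, 14] → sum 53
Least of these is 31.

31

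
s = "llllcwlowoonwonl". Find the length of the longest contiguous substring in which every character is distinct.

add l: [l] len 1
add l (repeat l, move left end past it): [l] len 1
add l (repeat l, move left end past it): [l] len 1
add l (repeat l, move left end past it): [l] len 1
add c: [l, c] len 2
add w: [l, c, w] len 3
add l (repeat l, move left end past it): [c, w, l] len 3
add o: [c, w, l, o] len 4
add w (repeat w, move left end past it): [l, o, w] len 3
add o (repeat o, move left end past it): [w, o] len 2
add o (repeat o, move left end past it): [o] len 1
add n: [o, n] len 2
add w: [o, n, w] len 3
add o (repeat o, move left end past it): [n, w, o] len 3
add n (repeat n, move left end past it): [w, o, n] len 3
add l: [w, o, n, l] len 4
Longest all-distinct length: 4.

4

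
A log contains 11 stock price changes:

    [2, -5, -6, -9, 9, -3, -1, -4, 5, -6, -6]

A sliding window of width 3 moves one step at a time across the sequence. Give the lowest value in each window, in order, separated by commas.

2 -5 -6 → min -6
-5 -6 -9 → min -9
-6 -9 9 → min -9
-9 9 -3 → min -9
9 -3 -1 → min -3
-3 -1 -4 → min -4
-1 -4 5 → min -4
-4 5 -6 → min -6
5 -6 -6 → min -6

-6, -9, -9, -9, -3, -4, -4, -6, -6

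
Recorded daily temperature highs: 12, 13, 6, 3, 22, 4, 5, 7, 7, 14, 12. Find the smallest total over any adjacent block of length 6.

Window sums for each of the 6 positions:
[12, 13, 6, 3, 22, 4] → sum 60
[13, 6, 3, 22, 4, 5] → sum 53
[6, 3, 22, 4, 5, 7] → sum 47
[3, 22, 4, 5, 7, 7] → sum 48
[22, 4, 5, 7, 7, 14] → sum 59
[4, 5, 7, 7, 14, 12] → sum 49
Smallest of these is 47.

47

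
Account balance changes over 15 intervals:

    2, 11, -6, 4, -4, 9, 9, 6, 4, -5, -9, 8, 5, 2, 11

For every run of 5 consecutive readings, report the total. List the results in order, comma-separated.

[2, 11, -6, 4, -4] → sum 7
[11, -6, 4, -4, 9] → sum 14
[-6, 4, -4, 9, 9] → sum 12
[4, -4, 9, 9, 6] → sum 24
[-4, 9, 9, 6, 4] → sum 24
[9, 9, 6, 4, -5] → sum 23
[9, 6, 4, -5, -9] → sum 5
[6, 4, -5, -9, 8] → sum 4
[4, -5, -9, 8, 5] → sum 3
[-5, -9, 8, 5, 2] → sum 1
[-9, 8, 5, 2, 11] → sum 17

7, 14, 12, 24, 24, 23, 5, 4, 3, 1, 17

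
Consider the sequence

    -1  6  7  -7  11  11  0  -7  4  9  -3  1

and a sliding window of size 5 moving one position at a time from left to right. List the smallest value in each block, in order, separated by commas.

Sliding a size-5 window across the 12 values:
-1 6 7 -7 11 → min -7
6 7 -7 11 11 → min -7
7 -7 11 11 0 → min -7
-7 11 11 0 -7 → min -7
11 11 0 -7 4 → min -7
11 0 -7 4 9 → min -7
0 -7 4 9 -3 → min -7
-7 4 9 -3 1 → min -7

-7, -7, -7, -7, -7, -7, -7, -7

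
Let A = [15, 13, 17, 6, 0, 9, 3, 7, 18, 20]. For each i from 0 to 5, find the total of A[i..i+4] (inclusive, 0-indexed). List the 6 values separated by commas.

51, 45, 35, 25, 37, 57

(15, 13, 17, 6, 0) → sum 51
(13, 17, 6, 0, 9) → sum 45
(17, 6, 0, 9, 3) → sum 35
(6, 0, 9, 3, 7) → sum 25
(0, 9, 3, 7, 18) → sum 37
(9, 3, 7, 18, 20) → sum 57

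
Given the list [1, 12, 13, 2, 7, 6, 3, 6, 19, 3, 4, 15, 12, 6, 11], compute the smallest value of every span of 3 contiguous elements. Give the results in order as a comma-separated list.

1 12 13 → min 1
12 13 2 → min 2
13 2 7 → min 2
2 7 6 → min 2
7 6 3 → min 3
6 3 6 → min 3
3 6 19 → min 3
6 19 3 → min 3
19 3 4 → min 3
3 4 15 → min 3
4 15 12 → min 4
15 12 6 → min 6
12 6 11 → min 6

1, 2, 2, 2, 3, 3, 3, 3, 3, 3, 4, 6, 6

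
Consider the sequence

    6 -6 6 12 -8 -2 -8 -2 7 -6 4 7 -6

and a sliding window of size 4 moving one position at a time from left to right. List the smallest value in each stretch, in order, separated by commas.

-6, -8, -8, -8, -8, -8, -8, -6, -6, -6

[6, -6, 6, 12] → min -6
[-6, 6, 12, -8] → min -8
[6, 12, -8, -2] → min -8
[12, -8, -2, -8] → min -8
[-8, -2, -8, -2] → min -8
[-2, -8, -2, 7] → min -8
[-8, -2, 7, -6] → min -8
[-2, 7, -6, 4] → min -6
[7, -6, 4, 7] → min -6
[-6, 4, 7, -6] → min -6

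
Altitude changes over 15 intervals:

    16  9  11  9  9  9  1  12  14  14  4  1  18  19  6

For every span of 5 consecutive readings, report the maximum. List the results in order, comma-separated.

16 9 11 9 9 → max 16
9 11 9 9 9 → max 11
11 9 9 9 1 → max 11
9 9 9 1 12 → max 12
9 9 1 12 14 → max 14
9 1 12 14 14 → max 14
1 12 14 14 4 → max 14
12 14 14 4 1 → max 14
14 14 4 1 18 → max 18
14 4 1 18 19 → max 19
4 1 18 19 6 → max 19

16, 11, 11, 12, 14, 14, 14, 14, 18, 19, 19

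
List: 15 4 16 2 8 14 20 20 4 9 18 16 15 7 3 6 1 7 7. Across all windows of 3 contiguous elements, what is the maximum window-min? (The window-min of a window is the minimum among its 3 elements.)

15

(15, 4, 16) → min 4
(4, 16, 2) → min 2
(16, 2, 8) → min 2
(2, 8, 14) → min 2
(8, 14, 20) → min 8
(14, 20, 20) → min 14
(20, 20, 4) → min 4
(20, 4, 9) → min 4
(4, 9, 18) → min 4
(9, 18, 16) → min 9
(18, 16, 15) → min 15
(16, 15, 7) → min 7
(15, 7, 3) → min 3
(7, 3, 6) → min 3
(3, 6, 1) → min 1
(6, 1, 7) → min 1
(1, 7, 7) → min 1
Maximum of these is 15.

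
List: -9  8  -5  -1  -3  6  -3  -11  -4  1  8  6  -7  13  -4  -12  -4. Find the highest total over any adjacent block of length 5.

21

Each size-5 window and its sum:
-9 8 -5 -1 -3 → sum -10
8 -5 -1 -3 6 → sum 5
-5 -1 -3 6 -3 → sum -6
-1 -3 6 -3 -11 → sum -12
-3 6 -3 -11 -4 → sum -15
6 -3 -11 -4 1 → sum -11
-3 -11 -4 1 8 → sum -9
-11 -4 1 8 6 → sum 0
-4 1 8 6 -7 → sum 4
1 8 6 -7 13 → sum 21
8 6 -7 13 -4 → sum 16
6 -7 13 -4 -12 → sum -4
-7 13 -4 -12 -4 → sum -14
Highest of these is 21.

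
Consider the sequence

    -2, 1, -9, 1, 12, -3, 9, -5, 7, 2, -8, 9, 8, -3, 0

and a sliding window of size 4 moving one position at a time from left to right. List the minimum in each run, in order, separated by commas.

-9, -9, -9, -3, -5, -5, -5, -8, -8, -8, -8, -3

-2 1 -9 1 → min -9
1 -9 1 12 → min -9
-9 1 12 -3 → min -9
1 12 -3 9 → min -3
12 -3 9 -5 → min -5
-3 9 -5 7 → min -5
9 -5 7 2 → min -5
-5 7 2 -8 → min -8
7 2 -8 9 → min -8
2 -8 9 8 → min -8
-8 9 8 -3 → min -8
9 8 -3 0 → min -3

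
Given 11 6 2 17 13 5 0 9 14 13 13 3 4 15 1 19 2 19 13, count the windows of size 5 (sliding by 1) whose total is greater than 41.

11 6 2 17 13 → sum 49  > 41 ✓
6 2 17 13 5 → sum 43  > 41 ✓
2 17 13 5 0 → sum 37
17 13 5 0 9 → sum 44  > 41 ✓
13 5 0 9 14 → sum 41
5 0 9 14 13 → sum 41
0 9 14 13 13 → sum 49  > 41 ✓
9 14 13 13 3 → sum 52  > 41 ✓
14 13 13 3 4 → sum 47  > 41 ✓
13 13 3 4 15 → sum 48  > 41 ✓
13 3 4 15 1 → sum 36
3 4 15 1 19 → sum 42  > 41 ✓
4 15 1 19 2 → sum 41
15 1 19 2 19 → sum 56  > 41 ✓
1 19 2 19 13 → sum 54  > 41 ✓
10 windows satisfy the condition.

10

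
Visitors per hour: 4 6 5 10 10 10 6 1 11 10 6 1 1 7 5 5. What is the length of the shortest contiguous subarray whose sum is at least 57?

7

Extend right; whenever the sum reaches 57, record the length and shrink from the left:
add 4: running sum 4 < 57
add 6: running sum 10 < 57
add 5: running sum 15 < 57
add 10: running sum 25 < 57
add 10: running sum 35 < 57
add 10: running sum 45 < 57
add 6: running sum 51 < 57
add 1: running sum 52 < 57
add 11: shortest ending here [6, 5, 10, 10, 10, 6, 1, 11] sum 59, len 8
add 10: shortest ending here [10, 10, 10, 6, 1, 11, 10] sum 58, len 7
add 6: shortest ending here [10, 10, 10, 6, 1, 11, 10, 6] sum 64, len 8
add 1: shortest ending here [10, 10, 10, 6, 1, 11, 10, 6, 1] sum 65, len 9
add 1: shortest ending here [10, 10, 10, 6, 1, 11, 10, 6, 1, 1] sum 66, len 10
add 7: shortest ending here [10, 10, 6, 1, 11, 10, 6, 1, 1, 7] sum 63, len 10
add 5: shortest ending here [10, 6, 1, 11, 10, 6, 1, 1, 7, 5] sum 58, len 10
add 5: shortest ending here [10, 6, 1, 11, 10, 6, 1, 1, 7, 5, 5] sum 63, len 11
Shortest qualifying length: 7.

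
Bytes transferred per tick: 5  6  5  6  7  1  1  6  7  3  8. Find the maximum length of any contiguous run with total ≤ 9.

3

add 5: [5] sum 5, len 1
add 6: [6] sum 6, len 1
add 5: [5] sum 5, len 1
add 6: [6] sum 6, len 1
add 7: [7] sum 7, len 1
add 1: [7, 1] sum 8, len 2
add 1: [7, 1, 1] sum 9, len 3
add 6: [1, 1, 6] sum 8, len 3
add 7: [7] sum 7, len 1
add 3: [3] sum 3, len 1
add 8: [8] sum 8, len 1
Longest length seen: 3.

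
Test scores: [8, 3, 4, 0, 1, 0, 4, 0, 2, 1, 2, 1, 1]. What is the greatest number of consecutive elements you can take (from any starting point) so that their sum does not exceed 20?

12

add 8: [8] sum 8, len 1
add 3: [8, 3] sum 11, len 2
add 4: [8, 3, 4] sum 15, len 3
add 0: [8, 3, 4, 0] sum 15, len 4
add 1: [8, 3, 4, 0, 1] sum 16, len 5
add 0: [8, 3, 4, 0, 1, 0] sum 16, len 6
add 4: [8, 3, 4, 0, 1, 0, 4] sum 20, len 7
add 0: [8, 3, 4, 0, 1, 0, 4, 0] sum 20, len 8
add 2: [3, 4, 0, 1, 0, 4, 0, 2] sum 14, len 8
add 1: [3, 4, 0, 1, 0, 4, 0, 2, 1] sum 15, len 9
add 2: [3, 4, 0, 1, 0, 4, 0, 2, 1, 2] sum 17, len 10
add 1: [3, 4, 0, 1, 0, 4, 0, 2, 1, 2, 1] sum 18, len 11
add 1: [3, 4, 0, 1, 0, 4, 0, 2, 1, 2, 1, 1] sum 19, len 12
Longest length seen: 12.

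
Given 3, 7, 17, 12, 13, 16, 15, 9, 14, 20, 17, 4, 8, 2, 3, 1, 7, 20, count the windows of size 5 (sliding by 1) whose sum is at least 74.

2

(3, 7, 17, 12, 13) → sum 52
(7, 17, 12, 13, 16) → sum 65
(17, 12, 13, 16, 15) → sum 73
(12, 13, 16, 15, 9) → sum 65
(13, 16, 15, 9, 14) → sum 67
(16, 15, 9, 14, 20) → sum 74  ≥ 74 ✓
(15, 9, 14, 20, 17) → sum 75  ≥ 74 ✓
(9, 14, 20, 17, 4) → sum 64
(14, 20, 17, 4, 8) → sum 63
(20, 17, 4, 8, 2) → sum 51
(17, 4, 8, 2, 3) → sum 34
(4, 8, 2, 3, 1) → sum 18
(8, 2, 3, 1, 7) → sum 21
(2, 3, 1, 7, 20) → sum 33
2 windows satisfy the condition.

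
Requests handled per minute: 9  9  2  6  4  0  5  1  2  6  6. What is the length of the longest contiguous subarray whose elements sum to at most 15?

5

Extend to the right; shrink from the left whenever the sum exceeds 15:
→ 9: sum 9, len 1
→ 9 (dropped 9): sum 9, len 1
→ 2: sum 11, len 2
→ 6 (dropped 9): sum 8, len 2
→ 4: sum 12, len 3
→ 0: sum 12, len 4
→ 5 (dropped 2): sum 15, len 4
→ 1 (dropped 6): sum 10, len 4
→ 2: sum 12, len 5
→ 6 (dropped 4): sum 14, len 5
→ 6 (dropped 0, 5): sum 15, len 4
Longest length seen: 5.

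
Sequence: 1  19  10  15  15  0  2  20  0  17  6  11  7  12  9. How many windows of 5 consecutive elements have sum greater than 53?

[1, 19, 10, 15, 15] → sum 60  > 53 ✓
[19, 10, 15, 15, 0] → sum 59  > 53 ✓
[10, 15, 15, 0, 2] → sum 42
[15, 15, 0, 2, 20] → sum 52
[15, 0, 2, 20, 0] → sum 37
[0, 2, 20, 0, 17] → sum 39
[2, 20, 0, 17, 6] → sum 45
[20, 0, 17, 6, 11] → sum 54  > 53 ✓
[0, 17, 6, 11, 7] → sum 41
[17, 6, 11, 7, 12] → sum 53
[6, 11, 7, 12, 9] → sum 45
3 windows satisfy the condition.

3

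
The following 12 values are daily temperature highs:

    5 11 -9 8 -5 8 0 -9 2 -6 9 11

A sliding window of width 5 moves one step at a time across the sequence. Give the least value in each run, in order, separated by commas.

5 11 -9 8 -5 → min -9
11 -9 8 -5 8 → min -9
-9 8 -5 8 0 → min -9
8 -5 8 0 -9 → min -9
-5 8 0 -9 2 → min -9
8 0 -9 2 -6 → min -9
0 -9 2 -6 9 → min -9
-9 2 -6 9 11 → min -9

-9, -9, -9, -9, -9, -9, -9, -9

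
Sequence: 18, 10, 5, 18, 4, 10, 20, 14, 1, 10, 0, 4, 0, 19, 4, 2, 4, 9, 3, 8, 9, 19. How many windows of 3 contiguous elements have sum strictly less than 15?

4

(18, 10, 5) → sum 33
(10, 5, 18) → sum 33
(5, 18, 4) → sum 27
(18, 4, 10) → sum 32
(4, 10, 20) → sum 34
(10, 20, 14) → sum 44
(20, 14, 1) → sum 35
(14, 1, 10) → sum 25
(1, 10, 0) → sum 11  < 15 ✓
(10, 0, 4) → sum 14  < 15 ✓
(0, 4, 0) → sum 4  < 15 ✓
(4, 0, 19) → sum 23
(0, 19, 4) → sum 23
(19, 4, 2) → sum 25
(4, 2, 4) → sum 10  < 15 ✓
(2, 4, 9) → sum 15
(4, 9, 3) → sum 16
(9, 3, 8) → sum 20
(3, 8, 9) → sum 20
(8, 9, 19) → sum 36
4 windows satisfy the condition.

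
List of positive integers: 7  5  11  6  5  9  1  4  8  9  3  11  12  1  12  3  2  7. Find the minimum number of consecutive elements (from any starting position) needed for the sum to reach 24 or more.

add 7: running sum 7 < 24
add 5: running sum 12 < 24
add 11: running sum 23 < 24
end 3: [7, 5, 11, 6] sum 29, len 4
end 4: [5, 11, 6, 5] sum 27, len 4
end 5: [11, 6, 5, 9] sum 31, len 4
end 6: [11, 6, 5, 9, 1] sum 32, len 5
end 7: [6, 5, 9, 1, 4] sum 25, len 5
end 8: [5, 9, 1, 4, 8] sum 27, len 5
end 9: [9, 1, 4, 8, 9] sum 31, len 5
end 10: [4, 8, 9, 3] sum 24, len 4
end 11: [8, 9, 3, 11] sum 31, len 4
end 12: [3, 11, 12] sum 26, len 3
end 13: [11, 12, 1] sum 24, len 3
end 14: [12, 1, 12] sum 25, len 3
end 15: [12, 1, 12, 3] sum 28, len 4
end 16: [12, 1, 12, 3, 2] sum 30, len 5
end 17: [12, 3, 2, 7] sum 24, len 4
Shortest qualifying length: 3.

3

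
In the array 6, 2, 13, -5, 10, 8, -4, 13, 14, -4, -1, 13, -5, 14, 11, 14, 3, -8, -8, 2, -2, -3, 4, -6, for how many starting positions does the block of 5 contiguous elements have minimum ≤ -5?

(6, 2, 13, -5, 10) → min -5  ≤ -5 ✓
(2, 13, -5, 10, 8) → min -5  ≤ -5 ✓
(13, -5, 10, 8, -4) → min -5  ≤ -5 ✓
(-5, 10, 8, -4, 13) → min -5  ≤ -5 ✓
(10, 8, -4, 13, 14) → min -4
(8, -4, 13, 14, -4) → min -4
(-4, 13, 14, -4, -1) → min -4
(13, 14, -4, -1, 13) → min -4
(14, -4, -1, 13, -5) → min -5  ≤ -5 ✓
(-4, -1, 13, -5, 14) → min -5  ≤ -5 ✓
(-1, 13, -5, 14, 11) → min -5  ≤ -5 ✓
(13, -5, 14, 11, 14) → min -5  ≤ -5 ✓
(-5, 14, 11, 14, 3) → min -5  ≤ -5 ✓
(14, 11, 14, 3, -8) → min -8  ≤ -5 ✓
(11, 14, 3, -8, -8) → min -8  ≤ -5 ✓
(14, 3, -8, -8, 2) → min -8  ≤ -5 ✓
(3, -8, -8, 2, -2) → min -8  ≤ -5 ✓
(-8, -8, 2, -2, -3) → min -8  ≤ -5 ✓
(-8, 2, -2, -3, 4) → min -8  ≤ -5 ✓
(2, -2, -3, 4, -6) → min -6  ≤ -5 ✓
16 windows satisfy the condition.

16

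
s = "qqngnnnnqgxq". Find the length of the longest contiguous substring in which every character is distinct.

add q: [q] len 1
add q (repeat q, move left end past it): [q] len 1
add n: [q, n] len 2
add g: [q, n, g] len 3
add n (repeat n, move left end past it): [g, n] len 2
add n (repeat n, move left end past it): [n] len 1
add n (repeat n, move left end past it): [n] len 1
add n (repeat n, move left end past it): [n] len 1
add q: [n, q] len 2
add g: [n, q, g] len 3
add x: [n, q, g, x] len 4
add q (repeat q, move left end past it): [g, x, q] len 3
Longest all-distinct length: 4.

4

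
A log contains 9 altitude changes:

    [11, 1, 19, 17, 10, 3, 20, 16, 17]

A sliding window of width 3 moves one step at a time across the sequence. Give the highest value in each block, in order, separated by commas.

Sliding a size-3 window across the 9 values:
(11, 1, 19) → max 19
(1, 19, 17) → max 19
(19, 17, 10) → max 19
(17, 10, 3) → max 17
(10, 3, 20) → max 20
(3, 20, 16) → max 20
(20, 16, 17) → max 20

19, 19, 19, 17, 20, 20, 20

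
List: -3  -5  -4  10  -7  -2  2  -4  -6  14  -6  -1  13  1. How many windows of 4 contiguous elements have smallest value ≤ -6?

10

-3 -5 -4 10 → min -5
-5 -4 10 -7 → min -7  ≤ -6 ✓
-4 10 -7 -2 → min -7  ≤ -6 ✓
10 -7 -2 2 → min -7  ≤ -6 ✓
-7 -2 2 -4 → min -7  ≤ -6 ✓
-2 2 -4 -6 → min -6  ≤ -6 ✓
2 -4 -6 14 → min -6  ≤ -6 ✓
-4 -6 14 -6 → min -6  ≤ -6 ✓
-6 14 -6 -1 → min -6  ≤ -6 ✓
14 -6 -1 13 → min -6  ≤ -6 ✓
-6 -1 13 1 → min -6  ≤ -6 ✓
10 windows satisfy the condition.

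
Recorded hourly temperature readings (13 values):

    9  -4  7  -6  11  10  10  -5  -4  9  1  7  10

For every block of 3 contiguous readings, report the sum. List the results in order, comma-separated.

12, -3, 12, 15, 31, 15, 1, 0, 6, 17, 18

(9, -4, 7) → sum 12
(-4, 7, -6) → sum -3
(7, -6, 11) → sum 12
(-6, 11, 10) → sum 15
(11, 10, 10) → sum 31
(10, 10, -5) → sum 15
(10, -5, -4) → sum 1
(-5, -4, 9) → sum 0
(-4, 9, 1) → sum 6
(9, 1, 7) → sum 17
(1, 7, 10) → sum 18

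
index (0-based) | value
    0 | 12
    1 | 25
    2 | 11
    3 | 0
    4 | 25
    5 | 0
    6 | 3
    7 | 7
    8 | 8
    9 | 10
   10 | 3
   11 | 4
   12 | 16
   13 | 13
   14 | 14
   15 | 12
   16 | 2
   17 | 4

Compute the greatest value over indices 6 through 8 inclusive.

8

Elements at indices 6..8: 3, 7, 8
max(3, 7, 8) = 8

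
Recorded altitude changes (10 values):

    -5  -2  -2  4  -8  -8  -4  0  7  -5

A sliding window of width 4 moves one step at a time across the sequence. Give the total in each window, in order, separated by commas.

-5, -8, -14, -16, -20, -5, -2

-5 -2 -2 4 → sum -5
-2 -2 4 -8 → sum -8
-2 4 -8 -8 → sum -14
4 -8 -8 -4 → sum -16
-8 -8 -4 0 → sum -20
-8 -4 0 7 → sum -5
-4 0 7 -5 → sum -2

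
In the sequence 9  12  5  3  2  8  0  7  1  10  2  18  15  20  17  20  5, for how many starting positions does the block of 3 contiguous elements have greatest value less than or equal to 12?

(9, 12, 5) → max 12  ≤ 12 ✓
(12, 5, 3) → max 12  ≤ 12 ✓
(5, 3, 2) → max 5  ≤ 12 ✓
(3, 2, 8) → max 8  ≤ 12 ✓
(2, 8, 0) → max 8  ≤ 12 ✓
(8, 0, 7) → max 8  ≤ 12 ✓
(0, 7, 1) → max 7  ≤ 12 ✓
(7, 1, 10) → max 10  ≤ 12 ✓
(1, 10, 2) → max 10  ≤ 12 ✓
(10, 2, 18) → max 18
(2, 18, 15) → max 18
(18, 15, 20) → max 20
(15, 20, 17) → max 20
(20, 17, 20) → max 20
(17, 20, 5) → max 20
9 windows satisfy the condition.

9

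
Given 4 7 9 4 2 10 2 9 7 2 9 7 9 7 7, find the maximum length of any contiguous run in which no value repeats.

add 4: [4] len 1
add 7: [4, 7] len 2
add 9: [4, 7, 9] len 3
add 4 (repeat 4, move left end past it): [7, 9, 4] len 3
add 2: [7, 9, 4, 2] len 4
add 10: [7, 9, 4, 2, 10] len 5
add 2 (repeat 2, move left end past it): [10, 2] len 2
add 9: [10, 2, 9] len 3
add 7: [10, 2, 9, 7] len 4
add 2 (repeat 2, move left end past it): [9, 7, 2] len 3
add 9 (repeat 9, move left end past it): [7, 2, 9] len 3
add 7 (repeat 7, move left end past it): [2, 9, 7] len 3
add 9 (repeat 9, move left end past it): [7, 9] len 2
add 7 (repeat 7, move left end past it): [9, 7] len 2
add 7 (repeat 7, move left end past it): [7] len 1
Longest all-distinct length: 5.

5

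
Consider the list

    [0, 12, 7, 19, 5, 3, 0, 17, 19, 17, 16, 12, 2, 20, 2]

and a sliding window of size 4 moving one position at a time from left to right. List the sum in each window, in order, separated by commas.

Sliding a size-4 window across the 15 values:
(0, 12, 7, 19) → sum 38
(12, 7, 19, 5) → sum 43
(7, 19, 5, 3) → sum 34
(19, 5, 3, 0) → sum 27
(5, 3, 0, 17) → sum 25
(3, 0, 17, 19) → sum 39
(0, 17, 19, 17) → sum 53
(17, 19, 17, 16) → sum 69
(19, 17, 16, 12) → sum 64
(17, 16, 12, 2) → sum 47
(16, 12, 2, 20) → sum 50
(12, 2, 20, 2) → sum 36

38, 43, 34, 27, 25, 39, 53, 69, 64, 47, 50, 36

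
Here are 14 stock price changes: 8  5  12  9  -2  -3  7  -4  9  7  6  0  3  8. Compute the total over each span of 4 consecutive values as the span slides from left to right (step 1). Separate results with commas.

34, 24, 16, 11, -2, 9, 19, 18, 22, 16, 17

Sliding a size-4 window across the 14 values:
(8, 5, 12, 9) → sum 34
(5, 12, 9, -2) → sum 24
(12, 9, -2, -3) → sum 16
(9, -2, -3, 7) → sum 11
(-2, -3, 7, -4) → sum -2
(-3, 7, -4, 9) → sum 9
(7, -4, 9, 7) → sum 19
(-4, 9, 7, 6) → sum 18
(9, 7, 6, 0) → sum 22
(7, 6, 0, 3) → sum 16
(6, 0, 3, 8) → sum 17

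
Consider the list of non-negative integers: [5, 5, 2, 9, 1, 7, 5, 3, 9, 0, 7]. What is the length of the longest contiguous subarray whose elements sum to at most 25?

6

Extend to the right; shrink from the left whenever the sum exceeds 25:
add 5: [5] sum 5, len 1
add 5: [5, 5] sum 10, len 2
add 2: [5, 5, 2] sum 12, len 3
add 9: [5, 5, 2, 9] sum 21, len 4
add 1: [5, 5, 2, 9, 1] sum 22, len 5
add 7: [5, 2, 9, 1, 7] sum 24, len 5
add 5: [2, 9, 1, 7, 5] sum 24, len 5
add 3: [9, 1, 7, 5, 3] sum 25, len 5
add 9: [1, 7, 5, 3, 9] sum 25, len 5
add 0: [1, 7, 5, 3, 9, 0] sum 25, len 6
add 7: [5, 3, 9, 0, 7] sum 24, len 5
Longest length seen: 6.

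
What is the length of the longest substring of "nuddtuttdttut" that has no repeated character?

3

add n: [n] len 1
add u: [n, u] len 2
add d: [n, u, d] len 3
add d (repeat d, move left end past it): [d] len 1
add t: [d, t] len 2
add u: [d, t, u] len 3
add t (repeat t, move left end past it): [u, t] len 2
add t (repeat t, move left end past it): [t] len 1
add d: [t, d] len 2
add t (repeat t, move left end past it): [d, t] len 2
add t (repeat t, move left end past it): [t] len 1
add u: [t, u] len 2
add t (repeat t, move left end past it): [u, t] len 2
Longest all-distinct length: 3.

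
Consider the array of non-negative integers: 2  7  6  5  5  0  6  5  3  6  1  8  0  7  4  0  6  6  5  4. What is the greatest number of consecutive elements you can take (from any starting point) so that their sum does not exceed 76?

Extend to the right; shrink from the left whenever the sum exceeds 76:
→ 2: sum 2, len 1
→ 7: sum 9, len 2
→ 6: sum 15, len 3
→ 5: sum 20, len 4
→ 5: sum 25, len 5
→ 0: sum 25, len 6
→ 6: sum 31, len 7
→ 5: sum 36, len 8
→ 3: sum 39, len 9
→ 6: sum 45, len 10
→ 1: sum 46, len 11
→ 8: sum 54, len 12
→ 0: sum 54, len 13
→ 7: sum 61, len 14
→ 4: sum 65, len 15
→ 0: sum 65, len 16
→ 6: sum 71, len 17
→ 6 (dropped 2): sum 75, len 17
→ 5 (dropped 7): sum 73, len 17
→ 4 (dropped 6): sum 71, len 17
Longest length seen: 17.

17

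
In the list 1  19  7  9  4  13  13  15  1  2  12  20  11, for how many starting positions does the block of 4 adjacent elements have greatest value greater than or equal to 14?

[1, 19, 7, 9] → max 19  ≥ 14 ✓
[19, 7, 9, 4] → max 19  ≥ 14 ✓
[7, 9, 4, 13] → max 13
[9, 4, 13, 13] → max 13
[4, 13, 13, 15] → max 15  ≥ 14 ✓
[13, 13, 15, 1] → max 15  ≥ 14 ✓
[13, 15, 1, 2] → max 15  ≥ 14 ✓
[15, 1, 2, 12] → max 15  ≥ 14 ✓
[1, 2, 12, 20] → max 20  ≥ 14 ✓
[2, 12, 20, 11] → max 20  ≥ 14 ✓
8 windows satisfy the condition.

8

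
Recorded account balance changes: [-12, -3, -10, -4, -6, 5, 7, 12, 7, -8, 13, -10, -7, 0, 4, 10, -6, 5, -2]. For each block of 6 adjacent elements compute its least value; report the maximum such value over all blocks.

-6

Each size-6 window and its min:
(-12, -3, -10, -4, -6, 5) → min -12
(-3, -10, -4, -6, 5, 7) → min -10
(-10, -4, -6, 5, 7, 12) → min -10
(-4, -6, 5, 7, 12, 7) → min -6
(-6, 5, 7, 12, 7, -8) → min -8
(5, 7, 12, 7, -8, 13) → min -8
(7, 12, 7, -8, 13, -10) → min -10
(12, 7, -8, 13, -10, -7) → min -10
(7, -8, 13, -10, -7, 0) → min -10
(-8, 13, -10, -7, 0, 4) → min -10
(13, -10, -7, 0, 4, 10) → min -10
(-10, -7, 0, 4, 10, -6) → min -10
(-7, 0, 4, 10, -6, 5) → min -7
(0, 4, 10, -6, 5, -2) → min -6
Maximum of these is -6.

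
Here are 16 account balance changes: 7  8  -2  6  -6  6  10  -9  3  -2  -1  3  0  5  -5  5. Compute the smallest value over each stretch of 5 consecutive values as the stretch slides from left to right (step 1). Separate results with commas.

-6, -6, -6, -9, -9, -9, -9, -9, -2, -2, -5, -5

[7, 8, -2, 6, -6] → min -6
[8, -2, 6, -6, 6] → min -6
[-2, 6, -6, 6, 10] → min -6
[6, -6, 6, 10, -9] → min -9
[-6, 6, 10, -9, 3] → min -9
[6, 10, -9, 3, -2] → min -9
[10, -9, 3, -2, -1] → min -9
[-9, 3, -2, -1, 3] → min -9
[3, -2, -1, 3, 0] → min -2
[-2, -1, 3, 0, 5] → min -2
[-1, 3, 0, 5, -5] → min -5
[3, 0, 5, -5, 5] → min -5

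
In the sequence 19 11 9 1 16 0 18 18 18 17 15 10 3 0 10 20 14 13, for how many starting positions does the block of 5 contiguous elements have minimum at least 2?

(19, 11, 9, 1, 16) → min 1
(11, 9, 1, 16, 0) → min 0
(9, 1, 16, 0, 18) → min 0
(1, 16, 0, 18, 18) → min 0
(16, 0, 18, 18, 18) → min 0
(0, 18, 18, 18, 17) → min 0
(18, 18, 18, 17, 15) → min 15  ≥ 2 ✓
(18, 18, 17, 15, 10) → min 10  ≥ 2 ✓
(18, 17, 15, 10, 3) → min 3  ≥ 2 ✓
(17, 15, 10, 3, 0) → min 0
(15, 10, 3, 0, 10) → min 0
(10, 3, 0, 10, 20) → min 0
(3, 0, 10, 20, 14) → min 0
(0, 10, 20, 14, 13) → min 0
3 windows satisfy the condition.

3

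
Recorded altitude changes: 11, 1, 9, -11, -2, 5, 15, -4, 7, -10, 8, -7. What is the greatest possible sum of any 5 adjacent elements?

Window sums for each of the 8 positions:
(11, 1, 9, -11, -2) → sum 8
(1, 9, -11, -2, 5) → sum 2
(9, -11, -2, 5, 15) → sum 16
(-11, -2, 5, 15, -4) → sum 3
(-2, 5, 15, -4, 7) → sum 21
(5, 15, -4, 7, -10) → sum 13
(15, -4, 7, -10, 8) → sum 16
(-4, 7, -10, 8, -7) → sum -6
Greatest of these is 21.

21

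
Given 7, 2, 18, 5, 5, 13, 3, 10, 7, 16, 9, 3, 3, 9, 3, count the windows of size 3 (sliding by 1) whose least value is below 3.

(7, 2, 18) → min 2  < 3 ✓
(2, 18, 5) → min 2  < 3 ✓
(18, 5, 5) → min 5
(5, 5, 13) → min 5
(5, 13, 3) → min 3
(13, 3, 10) → min 3
(3, 10, 7) → min 3
(10, 7, 16) → min 7
(7, 16, 9) → min 7
(16, 9, 3) → min 3
(9, 3, 3) → min 3
(3, 3, 9) → min 3
(3, 9, 3) → min 3
2 windows satisfy the condition.

2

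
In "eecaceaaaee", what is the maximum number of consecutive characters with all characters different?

add e: [e] len 1
add e (repeat e, move left end past it): [e] len 1
add c: [e, c] len 2
add a: [e, c, a] len 3
add c (repeat c, move left end past it): [a, c] len 2
add e: [a, c, e] len 3
add a (repeat a, move left end past it): [c, e, a] len 3
add a (repeat a, move left end past it): [a] len 1
add a (repeat a, move left end past it): [a] len 1
add e: [a, e] len 2
add e (repeat e, move left end past it): [e] len 1
Longest all-distinct length: 3.

3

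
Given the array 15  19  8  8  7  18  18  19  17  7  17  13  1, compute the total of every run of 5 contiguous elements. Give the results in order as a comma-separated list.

15 19 8 8 7 → sum 57
19 8 8 7 18 → sum 60
8 8 7 18 18 → sum 59
8 7 18 18 19 → sum 70
7 18 18 19 17 → sum 79
18 18 19 17 7 → sum 79
18 19 17 7 17 → sum 78
19 17 7 17 13 → sum 73
17 7 17 13 1 → sum 55

57, 60, 59, 70, 79, 79, 78, 73, 55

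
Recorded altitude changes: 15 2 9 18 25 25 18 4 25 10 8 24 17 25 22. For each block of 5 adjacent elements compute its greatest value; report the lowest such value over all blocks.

Window maxs for each of the 11 positions:
15 2 9 18 25 → max 25
2 9 18 25 25 → max 25
9 18 25 25 18 → max 25
18 25 25 18 4 → max 25
25 25 18 4 25 → max 25
25 18 4 25 10 → max 25
18 4 25 10 8 → max 25
4 25 10 8 24 → max 25
25 10 8 24 17 → max 25
10 8 24 17 25 → max 25
8 24 17 25 22 → max 25
Lowest of these is 25.

25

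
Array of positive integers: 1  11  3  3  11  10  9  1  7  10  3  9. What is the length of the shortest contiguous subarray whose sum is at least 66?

add 1: running sum 1 < 66
add 11: running sum 12 < 66
add 3: running sum 15 < 66
add 3: running sum 18 < 66
add 11: running sum 29 < 66
add 10: running sum 39 < 66
add 9: running sum 48 < 66
add 1: running sum 49 < 66
add 7: running sum 56 < 66
end 9: [1, 11, 3, 3, 11, 10, 9, 1, 7, 10] sum 66, len 10
end 10: [11, 3, 3, 11, 10, 9, 1, 7, 10, 3] sum 68, len 10
end 11: [3, 3, 11, 10, 9, 1, 7, 10, 3, 9] sum 66, len 10
Shortest qualifying length: 10.

10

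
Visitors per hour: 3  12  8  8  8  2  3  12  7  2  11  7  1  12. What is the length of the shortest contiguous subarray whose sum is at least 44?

7

Extend right; whenever the sum reaches 44, record the length and shrink from the left:
add 3: running sum 3 < 44
add 12: running sum 15 < 44
add 8: running sum 23 < 44
add 8: running sum 31 < 44
add 8: running sum 39 < 44
add 2: running sum 41 < 44
add 3: shortest ending here [3, 12, 8, 8, 8, 2, 3] sum 44, len 7
add 12: shortest ending here [12, 8, 8, 8, 2, 3, 12] sum 53, len 7
add 7: shortest ending here [8, 8, 8, 2, 3, 12, 7] sum 48, len 7
add 2: shortest ending here [8, 8, 8, 2, 3, 12, 7, 2] sum 50, len 8
add 11: shortest ending here [8, 2, 3, 12, 7, 2, 11] sum 45, len 7
add 7: shortest ending here [2, 3, 12, 7, 2, 11, 7] sum 44, len 7
add 1: shortest ending here [2, 3, 12, 7, 2, 11, 7, 1] sum 45, len 8
add 12: shortest ending here [12, 7, 2, 11, 7, 1, 12] sum 52, len 7
Shortest qualifying length: 7.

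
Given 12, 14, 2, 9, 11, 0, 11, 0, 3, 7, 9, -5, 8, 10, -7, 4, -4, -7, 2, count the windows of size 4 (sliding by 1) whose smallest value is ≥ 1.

2

[12, 14, 2, 9] → min 2  ≥ 1 ✓
[14, 2, 9, 11] → min 2  ≥ 1 ✓
[2, 9, 11, 0] → min 0
[9, 11, 0, 11] → min 0
[11, 0, 11, 0] → min 0
[0, 11, 0, 3] → min 0
[11, 0, 3, 7] → min 0
[0, 3, 7, 9] → min 0
[3, 7, 9, -5] → min -5
[7, 9, -5, 8] → min -5
[9, -5, 8, 10] → min -5
[-5, 8, 10, -7] → min -7
[8, 10, -7, 4] → min -7
[10, -7, 4, -4] → min -7
[-7, 4, -4, -7] → min -7
[4, -4, -7, 2] → min -7
2 windows satisfy the condition.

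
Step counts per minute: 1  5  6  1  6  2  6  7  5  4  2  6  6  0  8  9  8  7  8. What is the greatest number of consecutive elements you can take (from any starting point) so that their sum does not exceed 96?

Extend to the right; shrink from the left whenever the sum exceeds 96:
add 1: [1] sum 1, len 1
add 5: [1, 5] sum 6, len 2
add 6: [1, 5, 6] sum 12, len 3
add 1: [1, 5, 6, 1] sum 13, len 4
add 6: [1, 5, 6, 1, 6] sum 19, len 5
add 2: [1, 5, 6, 1, 6, 2] sum 21, len 6
add 6: [1, 5, 6, 1, 6, 2, 6] sum 27, len 7
add 7: [1, 5, 6, 1, 6, 2, 6, 7] sum 34, len 8
add 5: [1, 5, 6, 1, 6, 2, 6, 7, 5] sum 39, len 9
add 4: [1, 5, 6, 1, 6, 2, 6, 7, 5, 4] sum 43, len 10
add 2: [1, 5, 6, 1, 6, 2, 6, 7, 5, 4, 2] sum 45, len 11
add 6: [1, 5, 6, 1, 6, 2, 6, 7, 5, 4, 2, 6] sum 51, len 12
add 6: [1, 5, 6, 1, 6, 2, 6, 7, 5, 4, 2, 6, 6] sum 57, len 13
add 0: [1, 5, 6, 1, 6, 2, 6, 7, 5, 4, 2, 6, 6, 0] sum 57, len 14
add 8: [1, 5, 6, 1, 6, 2, 6, 7, 5, 4, 2, 6, 6, 0, 8] sum 65, len 15
add 9: [1, 5, 6, 1, 6, 2, 6, 7, 5, 4, 2, 6, 6, 0, 8, 9] sum 74, len 16
add 8: [1, 5, 6, 1, 6, 2, 6, 7, 5, 4, 2, 6, 6, 0, 8, 9, 8] sum 82, len 17
add 7: [1, 5, 6, 1, 6, 2, 6, 7, 5, 4, 2, 6, 6, 0, 8, 9, 8, 7] sum 89, len 18
add 8: [5, 6, 1, 6, 2, 6, 7, 5, 4, 2, 6, 6, 0, 8, 9, 8, 7, 8] sum 96, len 18
Longest length seen: 18.

18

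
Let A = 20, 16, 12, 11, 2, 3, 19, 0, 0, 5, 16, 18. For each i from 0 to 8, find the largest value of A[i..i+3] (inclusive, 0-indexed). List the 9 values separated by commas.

20, 16, 12, 19, 19, 19, 19, 16, 18

Sliding a size-4 window across the 12 values:
(20, 16, 12, 11) → max 20
(16, 12, 11, 2) → max 16
(12, 11, 2, 3) → max 12
(11, 2, 3, 19) → max 19
(2, 3, 19, 0) → max 19
(3, 19, 0, 0) → max 19
(19, 0, 0, 5) → max 19
(0, 0, 5, 16) → max 16
(0, 5, 16, 18) → max 18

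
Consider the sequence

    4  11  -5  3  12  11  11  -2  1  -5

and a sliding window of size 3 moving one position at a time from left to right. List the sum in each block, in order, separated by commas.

4 11 -5 → sum 10
11 -5 3 → sum 9
-5 3 12 → sum 10
3 12 11 → sum 26
12 11 11 → sum 34
11 11 -2 → sum 20
11 -2 1 → sum 10
-2 1 -5 → sum -6

10, 9, 10, 26, 34, 20, 10, -6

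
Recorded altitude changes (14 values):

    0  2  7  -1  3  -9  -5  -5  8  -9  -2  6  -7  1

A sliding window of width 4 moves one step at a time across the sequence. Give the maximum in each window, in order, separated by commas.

[0, 2, 7, -1] → max 7
[2, 7, -1, 3] → max 7
[7, -1, 3, -9] → max 7
[-1, 3, -9, -5] → max 3
[3, -9, -5, -5] → max 3
[-9, -5, -5, 8] → max 8
[-5, -5, 8, -9] → max 8
[-5, 8, -9, -2] → max 8
[8, -9, -2, 6] → max 8
[-9, -2, 6, -7] → max 6
[-2, 6, -7, 1] → max 6

7, 7, 7, 3, 3, 8, 8, 8, 8, 6, 6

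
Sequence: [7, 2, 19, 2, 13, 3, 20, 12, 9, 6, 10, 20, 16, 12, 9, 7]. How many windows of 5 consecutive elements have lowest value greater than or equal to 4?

6

(7, 2, 19, 2, 13) → min 2
(2, 19, 2, 13, 3) → min 2
(19, 2, 13, 3, 20) → min 2
(2, 13, 3, 20, 12) → min 2
(13, 3, 20, 12, 9) → min 3
(3, 20, 12, 9, 6) → min 3
(20, 12, 9, 6, 10) → min 6  ≥ 4 ✓
(12, 9, 6, 10, 20) → min 6  ≥ 4 ✓
(9, 6, 10, 20, 16) → min 6  ≥ 4 ✓
(6, 10, 20, 16, 12) → min 6  ≥ 4 ✓
(10, 20, 16, 12, 9) → min 9  ≥ 4 ✓
(20, 16, 12, 9, 7) → min 7  ≥ 4 ✓
6 windows satisfy the condition.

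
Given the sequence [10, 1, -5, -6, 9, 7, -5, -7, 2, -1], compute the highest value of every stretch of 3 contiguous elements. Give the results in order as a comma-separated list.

10, 1, 9, 9, 9, 7, 2, 2

10 1 -5 → max 10
1 -5 -6 → max 1
-5 -6 9 → max 9
-6 9 7 → max 9
9 7 -5 → max 9
7 -5 -7 → max 7
-5 -7 2 → max 2
-7 2 -1 → max 2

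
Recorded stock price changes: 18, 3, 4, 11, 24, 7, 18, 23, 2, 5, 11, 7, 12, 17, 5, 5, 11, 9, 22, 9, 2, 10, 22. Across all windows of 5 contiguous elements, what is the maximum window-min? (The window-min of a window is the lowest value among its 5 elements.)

(18, 3, 4, 11, 24) → min 3
(3, 4, 11, 24, 7) → min 3
(4, 11, 24, 7, 18) → min 4
(11, 24, 7, 18, 23) → min 7
(24, 7, 18, 23, 2) → min 2
(7, 18, 23, 2, 5) → min 2
(18, 23, 2, 5, 11) → min 2
(23, 2, 5, 11, 7) → min 2
(2, 5, 11, 7, 12) → min 2
(5, 11, 7, 12, 17) → min 5
(11, 7, 12, 17, 5) → min 5
(7, 12, 17, 5, 5) → min 5
(12, 17, 5, 5, 11) → min 5
(17, 5, 5, 11, 9) → min 5
(5, 5, 11, 9, 22) → min 5
(5, 11, 9, 22, 9) → min 5
(11, 9, 22, 9, 2) → min 2
(9, 22, 9, 2, 10) → min 2
(22, 9, 2, 10, 22) → min 2
Maximum of these is 7.

7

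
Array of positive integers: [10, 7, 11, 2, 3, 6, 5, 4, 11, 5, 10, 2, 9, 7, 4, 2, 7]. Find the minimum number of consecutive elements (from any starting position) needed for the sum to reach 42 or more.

add 10: running sum 10 < 42
add 7: running sum 17 < 42
add 11: running sum 28 < 42
add 2: running sum 30 < 42
add 3: running sum 33 < 42
add 6: running sum 39 < 42
add 5: shortest ending here [10, 7, 11, 2, 3, 6, 5] sum 44, len 7
add 4: shortest ending here [10, 7, 11, 2, 3, 6, 5, 4] sum 48, len 8
add 11: shortest ending here [11, 2, 3, 6, 5, 4, 11] sum 42, len 7
add 5: shortest ending here [11, 2, 3, 6, 5, 4, 11, 5] sum 47, len 8
add 10: shortest ending here [3, 6, 5, 4, 11, 5, 10] sum 44, len 7
add 2: shortest ending here [6, 5, 4, 11, 5, 10, 2] sum 43, len 7
add 9: shortest ending here [5, 4, 11, 5, 10, 2, 9] sum 46, len 7
add 7: shortest ending here [11, 5, 10, 2, 9, 7] sum 44, len 6
add 4: shortest ending here [11, 5, 10, 2, 9, 7, 4] sum 48, len 7
add 2: shortest ending here [11, 5, 10, 2, 9, 7, 4, 2] sum 50, len 8
add 7: shortest ending here [5, 10, 2, 9, 7, 4, 2, 7] sum 46, len 8
Shortest qualifying length: 6.

6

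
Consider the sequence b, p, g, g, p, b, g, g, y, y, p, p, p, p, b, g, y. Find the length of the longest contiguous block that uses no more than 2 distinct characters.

6

add b: window [b] (1 distinct), len 1
add p: window [b, p] (2 distinct), len 2
add g: window [p, g] (2 distinct), len 2
add g: window [p, g, g] (2 distinct), len 3
add p: window [p, g, g, p] (2 distinct), len 4
add b: window [p, b] (2 distinct), len 2
add g: window [b, g] (2 distinct), len 2
add g: window [b, g, g] (2 distinct), len 3
add y: window [g, g, y] (2 distinct), len 3
add y: window [g, g, y, y] (2 distinct), len 4
add p: window [y, y, p] (2 distinct), len 3
add p: window [y, y, p, p] (2 distinct), len 4
add p: window [y, y, p, p, p] (2 distinct), len 5
add p: window [y, y, p, p, p, p] (2 distinct), len 6
add b: window [p, p, p, p, b] (2 distinct), len 5
add g: window [b, g] (2 distinct), len 2
add y: window [g, y] (2 distinct), len 2
Longest length with ≤2 distinct: 6.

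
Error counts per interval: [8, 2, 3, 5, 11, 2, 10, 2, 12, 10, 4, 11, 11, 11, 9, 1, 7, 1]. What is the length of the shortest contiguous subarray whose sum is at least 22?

add 8: running sum 8 < 22
add 2: running sum 10 < 22
add 3: running sum 13 < 22
add 5: running sum 18 < 22
add 11: shortest ending here [8, 2, 3, 5, 11] sum 29, len 5
add 2: shortest ending here [2, 3, 5, 11, 2] sum 23, len 5
add 10: shortest ending here [11, 2, 10] sum 23, len 3
add 2: shortest ending here [11, 2, 10, 2] sum 25, len 4
add 12: shortest ending here [10, 2, 12] sum 24, len 3
add 10: shortest ending here [12, 10] sum 22, len 2
add 4: shortest ending here [12, 10, 4] sum 26, len 3
add 11: shortest ending here [10, 4, 11] sum 25, len 3
add 11: shortest ending here [11, 11] sum 22, len 2
add 11: shortest ending here [11, 11] sum 22, len 2
add 9: shortest ending here [11, 11, 9] sum 31, len 3
add 1: shortest ending here [11, 11, 9, 1] sum 32, len 4
add 7: shortest ending here [11, 9, 1, 7] sum 28, len 4
add 1: shortest ending here [11, 9, 1, 7, 1] sum 29, len 5
Shortest qualifying length: 2.

2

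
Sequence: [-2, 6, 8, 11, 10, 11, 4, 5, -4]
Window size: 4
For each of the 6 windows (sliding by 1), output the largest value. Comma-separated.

(-2, 6, 8, 11) → max 11
(6, 8, 11, 10) → max 11
(8, 11, 10, 11) → max 11
(11, 10, 11, 4) → max 11
(10, 11, 4, 5) → max 11
(11, 4, 5, -4) → max 11

11, 11, 11, 11, 11, 11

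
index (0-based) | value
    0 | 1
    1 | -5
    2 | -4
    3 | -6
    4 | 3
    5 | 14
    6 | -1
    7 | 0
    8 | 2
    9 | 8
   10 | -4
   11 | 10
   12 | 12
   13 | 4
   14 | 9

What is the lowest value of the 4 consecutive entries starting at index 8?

Elements at indices 8..11: 2, 8, -4, 10
min(2, 8, -4, 10) = -4

-4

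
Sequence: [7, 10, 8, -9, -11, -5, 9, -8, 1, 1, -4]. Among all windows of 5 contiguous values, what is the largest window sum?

[7, 10, 8, -9, -11] → sum 5
[10, 8, -9, -11, -5] → sum -7
[8, -9, -11, -5, 9] → sum -8
[-9, -11, -5, 9, -8] → sum -24
[-11, -5, 9, -8, 1] → sum -14
[-5, 9, -8, 1, 1] → sum -2
[9, -8, 1, 1, -4] → sum -1
Largest of these is 5.

5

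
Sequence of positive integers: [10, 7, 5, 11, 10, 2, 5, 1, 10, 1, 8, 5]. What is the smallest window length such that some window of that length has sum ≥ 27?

Extend right; whenever the sum reaches 27, record the length and shrink from the left:
add 10: running sum 10 < 27
add 7: running sum 17 < 27
add 5: running sum 22 < 27
end 3: [10, 7, 5, 11] sum 33, len 4
end 4: [7, 5, 11, 10] sum 33, len 4
end 5: [5, 11, 10, 2] sum 28, len 4
end 6: [11, 10, 2, 5] sum 28, len 4
end 7: [11, 10, 2, 5, 1] sum 29, len 5
end 8: [10, 2, 5, 1, 10] sum 28, len 5
end 9: [10, 2, 5, 1, 10, 1] sum 29, len 6
end 10: [2, 5, 1, 10, 1, 8] sum 27, len 6
end 11: [5, 1, 10, 1, 8, 5] sum 30, len 6
Shortest qualifying length: 4.

4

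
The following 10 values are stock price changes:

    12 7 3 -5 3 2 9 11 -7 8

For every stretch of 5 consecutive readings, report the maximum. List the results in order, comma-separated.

12, 7, 9, 11, 11, 11

Sliding a size-5 window across the 10 values:
[12, 7, 3, -5, 3] → max 12
[7, 3, -5, 3, 2] → max 7
[3, -5, 3, 2, 9] → max 9
[-5, 3, 2, 9, 11] → max 11
[3, 2, 9, 11, -7] → max 11
[2, 9, 11, -7, 8] → max 11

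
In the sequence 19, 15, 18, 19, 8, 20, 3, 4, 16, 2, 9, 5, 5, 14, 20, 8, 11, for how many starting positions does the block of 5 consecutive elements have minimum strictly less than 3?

5

(19, 15, 18, 19, 8) → min 8
(15, 18, 19, 8, 20) → min 8
(18, 19, 8, 20, 3) → min 3
(19, 8, 20, 3, 4) → min 3
(8, 20, 3, 4, 16) → min 3
(20, 3, 4, 16, 2) → min 2  < 3 ✓
(3, 4, 16, 2, 9) → min 2  < 3 ✓
(4, 16, 2, 9, 5) → min 2  < 3 ✓
(16, 2, 9, 5, 5) → min 2  < 3 ✓
(2, 9, 5, 5, 14) → min 2  < 3 ✓
(9, 5, 5, 14, 20) → min 5
(5, 5, 14, 20, 8) → min 5
(5, 14, 20, 8, 11) → min 5
5 windows satisfy the condition.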